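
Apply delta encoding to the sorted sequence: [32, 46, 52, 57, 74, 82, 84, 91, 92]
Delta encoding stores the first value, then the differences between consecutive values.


First value: 32
Deltas:
  46 - 32 = 14
  52 - 46 = 6
  57 - 52 = 5
  74 - 57 = 17
  82 - 74 = 8
  84 - 82 = 2
  91 - 84 = 7
  92 - 91 = 1


Delta encoded: [32, 14, 6, 5, 17, 8, 2, 7, 1]


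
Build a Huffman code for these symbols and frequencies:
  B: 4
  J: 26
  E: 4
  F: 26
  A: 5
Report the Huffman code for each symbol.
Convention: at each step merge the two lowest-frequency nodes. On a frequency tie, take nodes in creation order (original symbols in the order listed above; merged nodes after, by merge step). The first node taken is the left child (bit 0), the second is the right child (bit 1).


Huffman tree construction:
Step 1: Merge B(4) + E(4) = 8
Step 2: Merge A(5) + (B+E)(8) = 13
Step 3: Merge (A+(B+E))(13) + J(26) = 39
Step 4: Merge F(26) + ((A+(B+E))+J)(39) = 65
Read each symbol's code off the tree from the root (left child = 0, right child = 1).

Codes:
  B: 1010 (length 4)
  J: 11 (length 2)
  E: 1011 (length 4)
  F: 0 (length 1)
  A: 100 (length 3)
Average code length: 125/65 = 1.9231 bits/symbol


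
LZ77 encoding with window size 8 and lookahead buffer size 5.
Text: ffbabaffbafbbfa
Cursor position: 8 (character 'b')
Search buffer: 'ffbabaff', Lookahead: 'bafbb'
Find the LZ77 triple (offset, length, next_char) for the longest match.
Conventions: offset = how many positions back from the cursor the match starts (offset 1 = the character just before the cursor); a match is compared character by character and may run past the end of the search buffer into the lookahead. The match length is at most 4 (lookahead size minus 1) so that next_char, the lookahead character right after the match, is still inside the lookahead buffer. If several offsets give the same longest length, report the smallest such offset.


Try each offset into the search buffer:
  offset=1 (pos 7, char 'f'): match length 0
  offset=2 (pos 6, char 'f'): match length 0
  offset=3 (pos 5, char 'a'): match length 0
  offset=4 (pos 4, char 'b'): match length 3
  offset=5 (pos 3, char 'a'): match length 0
  offset=6 (pos 2, char 'b'): match length 2
  offset=7 (pos 1, char 'f'): match length 0
  offset=8 (pos 0, char 'f'): match length 0
Longest match has length 3 at offset 4.
next_char = character at position 8 + 3 = 11 -> 'b'

Best match: offset=4, length=3 (matching 'baf' starting at position 4)
LZ77 triple: (4, 3, 'b')


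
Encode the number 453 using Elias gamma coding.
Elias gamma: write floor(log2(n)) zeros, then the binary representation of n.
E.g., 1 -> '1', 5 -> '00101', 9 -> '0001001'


num_bits = floor(log2(453)) + 1 = 9
leading_zeros = num_bits - 1 = 8
binary(453) = 111000101

Elias gamma(453) = '00000000' + '111000101' = 00000000111000101 (17 bits)


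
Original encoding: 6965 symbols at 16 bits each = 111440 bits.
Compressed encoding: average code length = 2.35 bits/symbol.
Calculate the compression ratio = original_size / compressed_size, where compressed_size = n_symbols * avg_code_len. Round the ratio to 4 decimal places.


original_size = n_symbols * orig_bits = 6965 * 16 = 111440 bits
compressed_size = n_symbols * avg_code_len = 6965 * 2.35 = 16367.75 bits
ratio = original_size / compressed_size = 111440 / 16367.75 = 6.8085

Compression ratio = 6.8085


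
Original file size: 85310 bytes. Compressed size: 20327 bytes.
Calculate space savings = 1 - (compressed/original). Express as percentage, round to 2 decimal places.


ratio = compressed/original = 20327/85310 = 0.238272
savings = 1 - ratio = 1 - 0.238272 = 0.761728
as a percentage: 0.761728 * 100 = 76.17%

Space savings = 1 - 20327/85310 = 76.17%


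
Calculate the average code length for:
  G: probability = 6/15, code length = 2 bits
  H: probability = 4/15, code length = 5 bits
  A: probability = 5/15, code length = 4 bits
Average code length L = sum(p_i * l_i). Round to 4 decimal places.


Weighted contributions p_i * l_i:
  G: (6/15) * 2 = 12/15
  H: (4/15) * 5 = 20/15
  A: (5/15) * 4 = 20/15
Sum = (12 + 20 + 20)/15 = 52/15

L = 52/15 = 3.4667 bits/symbol


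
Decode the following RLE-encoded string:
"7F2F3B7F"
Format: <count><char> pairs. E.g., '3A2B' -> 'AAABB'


Expanding each <count><char> pair:
  7F -> 'FFFFFFF'
  2F -> 'FF'
  3B -> 'BBB'
  7F -> 'FFFFFFF'

Decoded = FFFFFFFFFBBBFFFFFFF


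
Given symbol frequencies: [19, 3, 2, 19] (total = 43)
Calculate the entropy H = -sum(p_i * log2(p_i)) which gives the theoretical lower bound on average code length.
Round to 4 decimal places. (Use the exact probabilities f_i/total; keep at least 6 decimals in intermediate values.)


Per-symbol terms -p_i * log2(p_i) with p_i = f_i/43:
  p = 19/43 = 0.441860: log2(p) = -1.178337, -p*log2(p) = 0.520661
  p = 3/43 = 0.069767: log2(p) = -3.841302, -p*log2(p) = 0.267998
  p = 2/43 = 0.046512: log2(p) = -4.426265, -p*log2(p) = 0.205873
  p = 19/43 = 0.441860: log2(p) = -1.178337, -p*log2(p) = 0.520661
H = 0.520661 + 0.267998 + 0.205873 + 0.520661 = 1.515193

H = 1.5152 bits/symbol


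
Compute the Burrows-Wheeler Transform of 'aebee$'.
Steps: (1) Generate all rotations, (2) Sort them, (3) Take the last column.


Rotations (sorted):
  0: $aebee -> last char: e
  1: aebee$ -> last char: $
  2: bee$ae -> last char: e
  3: e$aebe -> last char: e
  4: ebee$a -> last char: a
  5: ee$aeb -> last char: b


BWT = e$eeab


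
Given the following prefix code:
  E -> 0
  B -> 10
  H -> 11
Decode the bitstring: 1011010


Decoding step by step:
Bits 10 -> B
Bits 11 -> H
Bits 0 -> E
Bits 10 -> B


Decoded message: BHEB


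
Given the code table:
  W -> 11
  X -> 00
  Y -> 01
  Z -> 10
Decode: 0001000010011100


Decoding:
00 -> X
01 -> Y
00 -> X
00 -> X
10 -> Z
01 -> Y
11 -> W
00 -> X


Result: XYXXZYWX


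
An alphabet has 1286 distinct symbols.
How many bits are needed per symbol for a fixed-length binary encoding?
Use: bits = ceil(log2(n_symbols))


log2(1286) = 10.3287
Bracket: 2^10 = 1024 < 1286 <= 2^11 = 2048
So ceil(log2(1286)) = 11

bits = ceil(log2(1286)) = ceil(10.3287) = 11 bits


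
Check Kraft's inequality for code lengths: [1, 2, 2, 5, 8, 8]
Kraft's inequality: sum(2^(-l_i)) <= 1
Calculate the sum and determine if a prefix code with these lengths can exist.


Sum = 2^(-1) + 2^(-2) + 2^(-2) + 2^(-5) + 2^(-8) + 2^(-8)
    = 0.5 + 0.25 + 0.25 + 0.03125 + 0.00390625 + 0.00390625
    = 266/256 = 1.0390625
Since 1.0390625 > 1, Kraft's inequality is NOT satisfied.
A prefix code with these lengths CANNOT exist.

Kraft sum = 1.0390625. Not satisfied.


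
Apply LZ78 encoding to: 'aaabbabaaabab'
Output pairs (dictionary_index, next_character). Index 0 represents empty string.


LZ78 encoding steps:
Dictionary: {0: ''}
Step 1: w='' (idx 0), next='a' -> output (0, 'a'), add 'a' as idx 1
Step 2: w='a' (idx 1), next='a' -> output (1, 'a'), add 'aa' as idx 2
Step 3: w='' (idx 0), next='b' -> output (0, 'b'), add 'b' as idx 3
Step 4: w='b' (idx 3), next='a' -> output (3, 'a'), add 'ba' as idx 4
Step 5: w='ba' (idx 4), next='a' -> output (4, 'a'), add 'baa' as idx 5
Step 6: w='a' (idx 1), next='b' -> output (1, 'b'), add 'ab' as idx 6
Step 7: w='ab' (idx 6), end of input -> output (6, '')


Encoded: [(0, 'a'), (1, 'a'), (0, 'b'), (3, 'a'), (4, 'a'), (1, 'b'), (6, '')]


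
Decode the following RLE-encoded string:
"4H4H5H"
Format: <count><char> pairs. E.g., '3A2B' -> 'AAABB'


Expanding each <count><char> pair:
  4H -> 'HHHH'
  4H -> 'HHHH'
  5H -> 'HHHHH'

Decoded = HHHHHHHHHHHHH


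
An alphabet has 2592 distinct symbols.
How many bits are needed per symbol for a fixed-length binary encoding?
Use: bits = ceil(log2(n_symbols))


log2(2592) = 11.3399
Bracket: 2^11 = 2048 < 2592 <= 2^12 = 4096
So ceil(log2(2592)) = 12

bits = ceil(log2(2592)) = ceil(11.3399) = 12 bits


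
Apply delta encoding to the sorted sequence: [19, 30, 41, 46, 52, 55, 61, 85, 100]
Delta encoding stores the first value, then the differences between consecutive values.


First value: 19
Deltas:
  30 - 19 = 11
  41 - 30 = 11
  46 - 41 = 5
  52 - 46 = 6
  55 - 52 = 3
  61 - 55 = 6
  85 - 61 = 24
  100 - 85 = 15


Delta encoded: [19, 11, 11, 5, 6, 3, 6, 24, 15]


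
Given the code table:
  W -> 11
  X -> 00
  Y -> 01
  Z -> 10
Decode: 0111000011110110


Decoding:
01 -> Y
11 -> W
00 -> X
00 -> X
11 -> W
11 -> W
01 -> Y
10 -> Z


Result: YWXXWWYZ


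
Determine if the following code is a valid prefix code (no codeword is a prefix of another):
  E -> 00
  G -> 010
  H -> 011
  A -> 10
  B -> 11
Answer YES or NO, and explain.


Checking each pair (does one codeword prefix another?):
  E='00' vs G='010': no prefix
  E='00' vs H='011': no prefix
  E='00' vs A='10': no prefix
  E='00' vs B='11': no prefix
  G='010' vs E='00': no prefix
  G='010' vs H='011': no prefix
  G='010' vs A='10': no prefix
  G='010' vs B='11': no prefix
  H='011' vs E='00': no prefix
  H='011' vs G='010': no prefix
  H='011' vs A='10': no prefix
  H='011' vs B='11': no prefix
  A='10' vs E='00': no prefix
  A='10' vs G='010': no prefix
  A='10' vs H='011': no prefix
  A='10' vs B='11': no prefix
  B='11' vs E='00': no prefix
  B='11' vs G='010': no prefix
  B='11' vs H='011': no prefix
  B='11' vs A='10': no prefix
No violation found over all pairs.

YES -- this is a valid prefix code. No codeword is a prefix of any other codeword.


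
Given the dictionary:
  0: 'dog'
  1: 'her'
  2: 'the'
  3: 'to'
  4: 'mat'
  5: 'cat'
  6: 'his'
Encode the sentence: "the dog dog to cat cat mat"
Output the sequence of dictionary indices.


Look up each word in the dictionary:
  'the' -> 2
  'dog' -> 0
  'dog' -> 0
  'to' -> 3
  'cat' -> 5
  'cat' -> 5
  'mat' -> 4

Encoded: [2, 0, 0, 3, 5, 5, 4]


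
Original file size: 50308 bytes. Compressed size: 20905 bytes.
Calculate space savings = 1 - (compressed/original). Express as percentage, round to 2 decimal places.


ratio = compressed/original = 20905/50308 = 0.41554
savings = 1 - ratio = 1 - 0.41554 = 0.58446
as a percentage: 0.58446 * 100 = 58.45%

Space savings = 1 - 20905/50308 = 58.45%


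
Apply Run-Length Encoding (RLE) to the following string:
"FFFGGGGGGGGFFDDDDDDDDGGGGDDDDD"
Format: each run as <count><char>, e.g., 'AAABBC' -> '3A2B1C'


Scanning runs left to right:
  i=0: run of 'F' x 3 -> '3F'
  i=3: run of 'G' x 8 -> '8G'
  i=11: run of 'F' x 2 -> '2F'
  i=13: run of 'D' x 8 -> '8D'
  i=21: run of 'G' x 4 -> '4G'
  i=25: run of 'D' x 5 -> '5D'

RLE = 3F8G2F8D4G5D


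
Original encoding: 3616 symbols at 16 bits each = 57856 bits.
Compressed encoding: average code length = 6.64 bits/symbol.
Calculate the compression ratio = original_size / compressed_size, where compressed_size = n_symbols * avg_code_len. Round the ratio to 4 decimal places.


original_size = n_symbols * orig_bits = 3616 * 16 = 57856 bits
compressed_size = n_symbols * avg_code_len = 3616 * 6.64 = 24010.24 bits
ratio = original_size / compressed_size = 57856 / 24010.24 = 2.4096

Compression ratio = 2.4096


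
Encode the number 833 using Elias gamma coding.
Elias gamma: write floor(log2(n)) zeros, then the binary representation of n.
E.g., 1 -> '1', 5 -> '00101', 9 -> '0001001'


num_bits = floor(log2(833)) + 1 = 10
leading_zeros = num_bits - 1 = 9
binary(833) = 1101000001

Elias gamma(833) = '000000000' + '1101000001' = 0000000001101000001 (19 bits)


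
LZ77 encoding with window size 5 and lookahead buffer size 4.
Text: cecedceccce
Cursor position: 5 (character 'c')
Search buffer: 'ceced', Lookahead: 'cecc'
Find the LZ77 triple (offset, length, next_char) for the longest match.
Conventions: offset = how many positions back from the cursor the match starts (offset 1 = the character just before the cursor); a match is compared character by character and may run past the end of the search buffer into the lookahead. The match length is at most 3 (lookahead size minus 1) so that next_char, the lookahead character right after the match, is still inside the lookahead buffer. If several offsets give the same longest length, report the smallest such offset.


Try each offset into the search buffer:
  offset=1 (pos 4, char 'd'): match length 0
  offset=2 (pos 3, char 'e'): match length 0
  offset=3 (pos 2, char 'c'): match length 2
  offset=4 (pos 1, char 'e'): match length 0
  offset=5 (pos 0, char 'c'): match length 3
Longest match has length 3 at offset 5.
next_char = character at position 5 + 3 = 8 -> 'c'

Best match: offset=5, length=3 (matching 'cec' starting at position 0)
LZ77 triple: (5, 3, 'c')


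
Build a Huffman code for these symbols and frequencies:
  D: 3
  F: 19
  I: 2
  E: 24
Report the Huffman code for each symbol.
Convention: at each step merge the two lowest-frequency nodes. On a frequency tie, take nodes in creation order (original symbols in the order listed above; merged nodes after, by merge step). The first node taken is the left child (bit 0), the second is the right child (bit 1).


Huffman tree construction:
Step 1: Merge I(2) + D(3) = 5
Step 2: Merge (I+D)(5) + F(19) = 24
Step 3: Merge E(24) + ((I+D)+F)(24) = 48
Read each symbol's code off the tree from the root (left child = 0, right child = 1).

Codes:
  D: 101 (length 3)
  F: 11 (length 2)
  I: 100 (length 3)
  E: 0 (length 1)
Average code length: 77/48 = 1.6042 bits/symbol


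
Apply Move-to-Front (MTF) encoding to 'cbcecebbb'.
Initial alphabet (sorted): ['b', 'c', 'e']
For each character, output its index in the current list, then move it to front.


MTF encoding:
'c': index 1 in ['b', 'c', 'e'] -> ['c', 'b', 'e']
'b': index 1 in ['c', 'b', 'e'] -> ['b', 'c', 'e']
'c': index 1 in ['b', 'c', 'e'] -> ['c', 'b', 'e']
'e': index 2 in ['c', 'b', 'e'] -> ['e', 'c', 'b']
'c': index 1 in ['e', 'c', 'b'] -> ['c', 'e', 'b']
'e': index 1 in ['c', 'e', 'b'] -> ['e', 'c', 'b']
'b': index 2 in ['e', 'c', 'b'] -> ['b', 'e', 'c']
'b': index 0 in ['b', 'e', 'c'] -> ['b', 'e', 'c']
'b': index 0 in ['b', 'e', 'c'] -> ['b', 'e', 'c']


Output: [1, 1, 1, 2, 1, 1, 2, 0, 0]


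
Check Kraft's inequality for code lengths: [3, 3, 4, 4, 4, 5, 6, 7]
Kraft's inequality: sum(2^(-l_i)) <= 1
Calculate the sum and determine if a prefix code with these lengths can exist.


Sum = 2^(-3) + 2^(-3) + 2^(-4) + 2^(-4) + 2^(-4) + 2^(-5) + 2^(-6) + 2^(-7)
    = 0.125 + 0.125 + 0.0625 + 0.0625 + 0.0625 + 0.03125 + 0.015625 + 0.0078125
    = 63/128 = 0.4921875
Since 0.4921875 <= 1, Kraft's inequality IS satisfied.
A prefix code with these lengths CAN exist.

Kraft sum = 0.4921875. Satisfied.


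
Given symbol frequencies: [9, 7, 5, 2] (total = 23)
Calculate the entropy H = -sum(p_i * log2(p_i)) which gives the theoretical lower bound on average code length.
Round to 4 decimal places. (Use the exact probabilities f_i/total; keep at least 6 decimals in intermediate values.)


Per-symbol terms -p_i * log2(p_i) with p_i = f_i/23:
  p = 9/23 = 0.391304: log2(p) = -1.353637, -p*log2(p) = 0.529684
  p = 7/23 = 0.304348: log2(p) = -1.716207, -p*log2(p) = 0.522324
  p = 5/23 = 0.217391: log2(p) = -2.201634, -p*log2(p) = 0.478616
  p = 2/23 = 0.086957: log2(p) = -3.523562, -p*log2(p) = 0.306397
H = 0.529684 + 0.522324 + 0.478616 + 0.306397 = 1.837021

H = 1.837 bits/symbol


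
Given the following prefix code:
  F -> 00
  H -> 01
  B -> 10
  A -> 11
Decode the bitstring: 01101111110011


Decoding step by step:
Bits 01 -> H
Bits 10 -> B
Bits 11 -> A
Bits 11 -> A
Bits 11 -> A
Bits 00 -> F
Bits 11 -> A


Decoded message: HBAAAFA


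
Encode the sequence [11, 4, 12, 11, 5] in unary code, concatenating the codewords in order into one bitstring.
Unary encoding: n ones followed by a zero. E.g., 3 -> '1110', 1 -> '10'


Encode each number as n ones followed by a terminating 0:
  11 -> 111111111110 (12 bits)
  4 -> 11110 (5 bits)
  12 -> 1111111111110 (13 bits)
  11 -> 111111111110 (12 bits)
  5 -> 111110 (6 bits)
Total length = 12 + 5 + 13 + 12 + 6 = 48 bits.

Unary([11, 4, 12, 11, 5]) = 111111111110111101111111111110111111111110111110 (48 bits)


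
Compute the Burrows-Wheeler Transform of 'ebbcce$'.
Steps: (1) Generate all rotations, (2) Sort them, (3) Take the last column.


Rotations (sorted):
  0: $ebbcce -> last char: e
  1: bbcce$e -> last char: e
  2: bcce$eb -> last char: b
  3: cce$ebb -> last char: b
  4: ce$ebbc -> last char: c
  5: e$ebbcc -> last char: c
  6: ebbcce$ -> last char: $


BWT = eebbcc$


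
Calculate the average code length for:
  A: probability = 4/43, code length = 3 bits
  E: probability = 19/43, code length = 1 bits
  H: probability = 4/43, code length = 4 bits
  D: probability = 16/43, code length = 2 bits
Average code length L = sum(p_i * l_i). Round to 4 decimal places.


Weighted contributions p_i * l_i:
  A: (4/43) * 3 = 12/43
  E: (19/43) * 1 = 19/43
  H: (4/43) * 4 = 16/43
  D: (16/43) * 2 = 32/43
Sum = (12 + 19 + 16 + 32)/43 = 79/43

L = 79/43 = 1.8372 bits/symbol


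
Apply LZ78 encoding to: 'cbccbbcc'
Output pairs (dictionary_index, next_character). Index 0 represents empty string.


LZ78 encoding steps:
Dictionary: {0: ''}
Step 1: w='' (idx 0), next='c' -> output (0, 'c'), add 'c' as idx 1
Step 2: w='' (idx 0), next='b' -> output (0, 'b'), add 'b' as idx 2
Step 3: w='c' (idx 1), next='c' -> output (1, 'c'), add 'cc' as idx 3
Step 4: w='b' (idx 2), next='b' -> output (2, 'b'), add 'bb' as idx 4
Step 5: w='cc' (idx 3), end of input -> output (3, '')


Encoded: [(0, 'c'), (0, 'b'), (1, 'c'), (2, 'b'), (3, '')]


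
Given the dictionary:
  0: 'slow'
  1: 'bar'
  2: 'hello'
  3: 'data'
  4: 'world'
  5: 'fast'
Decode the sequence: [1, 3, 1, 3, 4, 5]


Look up each index in the dictionary:
  1 -> 'bar'
  3 -> 'data'
  1 -> 'bar'
  3 -> 'data'
  4 -> 'world'
  5 -> 'fast'

Decoded: "bar data bar data world fast"


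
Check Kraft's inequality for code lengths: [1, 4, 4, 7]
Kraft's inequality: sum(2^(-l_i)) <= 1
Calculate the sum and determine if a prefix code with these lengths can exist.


Sum = 2^(-1) + 2^(-4) + 2^(-4) + 2^(-7)
    = 0.5 + 0.0625 + 0.0625 + 0.0078125
    = 81/128 = 0.6328125
Since 0.6328125 <= 1, Kraft's inequality IS satisfied.
A prefix code with these lengths CAN exist.

Kraft sum = 0.6328125. Satisfied.


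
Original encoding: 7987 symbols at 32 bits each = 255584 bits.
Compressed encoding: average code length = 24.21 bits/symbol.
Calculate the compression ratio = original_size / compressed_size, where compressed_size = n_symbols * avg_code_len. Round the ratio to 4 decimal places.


original_size = n_symbols * orig_bits = 7987 * 32 = 255584 bits
compressed_size = n_symbols * avg_code_len = 7987 * 24.21 = 193365.27 bits
ratio = original_size / compressed_size = 255584 / 193365.27 = 1.3218

Compression ratio = 1.3218


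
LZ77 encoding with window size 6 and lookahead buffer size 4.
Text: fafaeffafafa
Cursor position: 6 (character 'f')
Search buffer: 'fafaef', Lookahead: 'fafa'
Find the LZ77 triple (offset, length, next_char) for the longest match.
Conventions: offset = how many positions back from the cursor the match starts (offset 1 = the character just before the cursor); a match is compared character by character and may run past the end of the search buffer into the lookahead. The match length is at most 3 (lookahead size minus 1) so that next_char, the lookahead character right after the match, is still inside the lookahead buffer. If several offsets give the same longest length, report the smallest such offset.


Try each offset into the search buffer:
  offset=1 (pos 5, char 'f'): match length 1
  offset=2 (pos 4, char 'e'): match length 0
  offset=3 (pos 3, char 'a'): match length 0
  offset=4 (pos 2, char 'f'): match length 2
  offset=5 (pos 1, char 'a'): match length 0
  offset=6 (pos 0, char 'f'): match length 3
Longest match has length 3 at offset 6.
next_char = character at position 6 + 3 = 9 -> 'a'

Best match: offset=6, length=3 (matching 'faf' starting at position 0)
LZ77 triple: (6, 3, 'a')


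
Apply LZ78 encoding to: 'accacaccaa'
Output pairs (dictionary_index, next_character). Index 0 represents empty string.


LZ78 encoding steps:
Dictionary: {0: ''}
Step 1: w='' (idx 0), next='a' -> output (0, 'a'), add 'a' as idx 1
Step 2: w='' (idx 0), next='c' -> output (0, 'c'), add 'c' as idx 2
Step 3: w='c' (idx 2), next='a' -> output (2, 'a'), add 'ca' as idx 3
Step 4: w='ca' (idx 3), next='c' -> output (3, 'c'), add 'cac' as idx 4
Step 5: w='ca' (idx 3), next='a' -> output (3, 'a'), add 'caa' as idx 5


Encoded: [(0, 'a'), (0, 'c'), (2, 'a'), (3, 'c'), (3, 'a')]


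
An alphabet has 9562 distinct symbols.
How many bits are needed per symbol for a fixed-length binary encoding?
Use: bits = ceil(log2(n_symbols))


log2(9562) = 13.2231
Bracket: 2^13 = 8192 < 9562 <= 2^14 = 16384
So ceil(log2(9562)) = 14

bits = ceil(log2(9562)) = ceil(13.2231) = 14 bits


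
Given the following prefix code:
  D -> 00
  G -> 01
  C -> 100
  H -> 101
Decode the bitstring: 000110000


Decoding step by step:
Bits 00 -> D
Bits 01 -> G
Bits 100 -> C
Bits 00 -> D


Decoded message: DGCD


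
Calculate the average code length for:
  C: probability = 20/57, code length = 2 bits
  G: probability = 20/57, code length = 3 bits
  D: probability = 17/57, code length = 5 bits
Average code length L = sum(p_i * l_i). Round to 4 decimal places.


Weighted contributions p_i * l_i:
  C: (20/57) * 2 = 40/57
  G: (20/57) * 3 = 60/57
  D: (17/57) * 5 = 85/57
Sum = (40 + 60 + 85)/57 = 185/57

L = 185/57 = 3.2456 bits/symbol


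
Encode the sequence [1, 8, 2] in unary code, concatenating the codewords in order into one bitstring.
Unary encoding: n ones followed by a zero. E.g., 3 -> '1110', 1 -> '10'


Encode each number as n ones followed by a terminating 0:
  1 -> 10 (2 bits)
  8 -> 111111110 (9 bits)
  2 -> 110 (3 bits)
Total length = 2 + 9 + 3 = 14 bits.

Unary([1, 8, 2]) = 10111111110110 (14 bits)


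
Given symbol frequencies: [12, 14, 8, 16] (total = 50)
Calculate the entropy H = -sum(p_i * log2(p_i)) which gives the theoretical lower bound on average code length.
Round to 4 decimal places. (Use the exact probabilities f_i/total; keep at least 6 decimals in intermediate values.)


Per-symbol terms -p_i * log2(p_i) with p_i = f_i/50:
  p = 12/50 = 0.240000: log2(p) = -2.058894, -p*log2(p) = 0.494134
  p = 14/50 = 0.280000: log2(p) = -1.836501, -p*log2(p) = 0.514220
  p = 8/50 = 0.160000: log2(p) = -2.643856, -p*log2(p) = 0.423017
  p = 16/50 = 0.320000: log2(p) = -1.643856, -p*log2(p) = 0.526034
H = 0.494134 + 0.514220 + 0.423017 + 0.526034 = 1.957405

H = 1.9574 bits/symbol


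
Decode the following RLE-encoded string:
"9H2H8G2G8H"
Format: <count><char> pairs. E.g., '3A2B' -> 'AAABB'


Expanding each <count><char> pair:
  9H -> 'HHHHHHHHH'
  2H -> 'HH'
  8G -> 'GGGGGGGG'
  2G -> 'GG'
  8H -> 'HHHHHHHH'

Decoded = HHHHHHHHHHHGGGGGGGGGGHHHHHHHH


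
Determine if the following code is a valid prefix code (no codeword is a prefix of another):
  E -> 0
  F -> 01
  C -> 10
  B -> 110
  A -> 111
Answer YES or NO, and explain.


Checking each pair (does one codeword prefix another?):
  E='0' vs F='01': prefix -- VIOLATION

NO -- this is NOT a valid prefix code. E (0) is a prefix of F (01).


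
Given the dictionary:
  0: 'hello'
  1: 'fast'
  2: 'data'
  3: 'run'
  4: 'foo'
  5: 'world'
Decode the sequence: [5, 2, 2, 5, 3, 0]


Look up each index in the dictionary:
  5 -> 'world'
  2 -> 'data'
  2 -> 'data'
  5 -> 'world'
  3 -> 'run'
  0 -> 'hello'

Decoded: "world data data world run hello"


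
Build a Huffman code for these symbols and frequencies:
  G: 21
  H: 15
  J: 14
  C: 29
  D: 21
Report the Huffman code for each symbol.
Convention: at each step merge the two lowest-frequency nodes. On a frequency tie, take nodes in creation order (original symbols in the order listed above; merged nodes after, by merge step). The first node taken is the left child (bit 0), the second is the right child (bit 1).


Huffman tree construction:
Step 1: Merge J(14) + H(15) = 29
Step 2: Merge G(21) + D(21) = 42
Step 3: Merge C(29) + (J+H)(29) = 58
Step 4: Merge (G+D)(42) + (C+(J+H))(58) = 100
Read each symbol's code off the tree from the root (left child = 0, right child = 1).

Codes:
  G: 00 (length 2)
  H: 111 (length 3)
  J: 110 (length 3)
  C: 10 (length 2)
  D: 01 (length 2)
Average code length: 229/100 = 2.2900 bits/symbol


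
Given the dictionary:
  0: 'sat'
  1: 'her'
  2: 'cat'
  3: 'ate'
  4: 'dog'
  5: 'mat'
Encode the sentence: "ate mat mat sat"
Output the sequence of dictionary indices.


Look up each word in the dictionary:
  'ate' -> 3
  'mat' -> 5
  'mat' -> 5
  'sat' -> 0

Encoded: [3, 5, 5, 0]


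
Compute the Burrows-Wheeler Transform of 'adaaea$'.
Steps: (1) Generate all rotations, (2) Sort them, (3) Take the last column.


Rotations (sorted):
  0: $adaaea -> last char: a
  1: a$adaae -> last char: e
  2: aaea$ad -> last char: d
  3: adaaea$ -> last char: $
  4: aea$ada -> last char: a
  5: daaea$a -> last char: a
  6: ea$adaa -> last char: a


BWT = aed$aaa


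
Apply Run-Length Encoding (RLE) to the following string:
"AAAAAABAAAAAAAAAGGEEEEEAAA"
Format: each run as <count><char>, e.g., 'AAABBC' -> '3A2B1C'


Scanning runs left to right:
  i=0: run of 'A' x 6 -> '6A'
  i=6: run of 'B' x 1 -> '1B'
  i=7: run of 'A' x 9 -> '9A'
  i=16: run of 'G' x 2 -> '2G'
  i=18: run of 'E' x 5 -> '5E'
  i=23: run of 'A' x 3 -> '3A'

RLE = 6A1B9A2G5E3A


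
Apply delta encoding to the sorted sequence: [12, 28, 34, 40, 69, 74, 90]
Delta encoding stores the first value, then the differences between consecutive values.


First value: 12
Deltas:
  28 - 12 = 16
  34 - 28 = 6
  40 - 34 = 6
  69 - 40 = 29
  74 - 69 = 5
  90 - 74 = 16


Delta encoded: [12, 16, 6, 6, 29, 5, 16]


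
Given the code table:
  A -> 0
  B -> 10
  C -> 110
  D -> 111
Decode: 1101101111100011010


Decoding:
110 -> C
110 -> C
111 -> D
110 -> C
0 -> A
0 -> A
110 -> C
10 -> B


Result: CCDCAACB


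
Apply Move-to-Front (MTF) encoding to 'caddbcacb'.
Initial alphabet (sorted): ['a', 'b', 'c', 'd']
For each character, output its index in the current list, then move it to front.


MTF encoding:
'c': index 2 in ['a', 'b', 'c', 'd'] -> ['c', 'a', 'b', 'd']
'a': index 1 in ['c', 'a', 'b', 'd'] -> ['a', 'c', 'b', 'd']
'd': index 3 in ['a', 'c', 'b', 'd'] -> ['d', 'a', 'c', 'b']
'd': index 0 in ['d', 'a', 'c', 'b'] -> ['d', 'a', 'c', 'b']
'b': index 3 in ['d', 'a', 'c', 'b'] -> ['b', 'd', 'a', 'c']
'c': index 3 in ['b', 'd', 'a', 'c'] -> ['c', 'b', 'd', 'a']
'a': index 3 in ['c', 'b', 'd', 'a'] -> ['a', 'c', 'b', 'd']
'c': index 1 in ['a', 'c', 'b', 'd'] -> ['c', 'a', 'b', 'd']
'b': index 2 in ['c', 'a', 'b', 'd'] -> ['b', 'c', 'a', 'd']


Output: [2, 1, 3, 0, 3, 3, 3, 1, 2]


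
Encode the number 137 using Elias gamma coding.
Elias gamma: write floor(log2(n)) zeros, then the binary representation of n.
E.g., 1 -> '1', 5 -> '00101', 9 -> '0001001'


num_bits = floor(log2(137)) + 1 = 8
leading_zeros = num_bits - 1 = 7
binary(137) = 10001001

Elias gamma(137) = '0000000' + '10001001' = 000000010001001 (15 bits)


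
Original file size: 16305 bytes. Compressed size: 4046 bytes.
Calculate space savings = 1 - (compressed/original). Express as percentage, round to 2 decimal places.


ratio = compressed/original = 4046/16305 = 0.248145
savings = 1 - ratio = 1 - 0.248145 = 0.751855
as a percentage: 0.751855 * 100 = 75.19%

Space savings = 1 - 4046/16305 = 75.19%


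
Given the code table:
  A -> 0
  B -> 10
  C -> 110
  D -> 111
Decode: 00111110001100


Decoding:
0 -> A
0 -> A
111 -> D
110 -> C
0 -> A
0 -> A
110 -> C
0 -> A


Result: AADCAACA


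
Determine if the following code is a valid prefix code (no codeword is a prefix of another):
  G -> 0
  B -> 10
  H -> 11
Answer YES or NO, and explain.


Checking each pair (does one codeword prefix another?):
  G='0' vs B='10': no prefix
  G='0' vs H='11': no prefix
  B='10' vs G='0': no prefix
  B='10' vs H='11': no prefix
  H='11' vs G='0': no prefix
  H='11' vs B='10': no prefix
No violation found over all pairs.

YES -- this is a valid prefix code. No codeword is a prefix of any other codeword.


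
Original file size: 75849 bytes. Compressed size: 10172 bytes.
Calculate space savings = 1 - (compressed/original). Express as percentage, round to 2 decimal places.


ratio = compressed/original = 10172/75849 = 0.134109
savings = 1 - ratio = 1 - 0.134109 = 0.865891
as a percentage: 0.865891 * 100 = 86.59%

Space savings = 1 - 10172/75849 = 86.59%


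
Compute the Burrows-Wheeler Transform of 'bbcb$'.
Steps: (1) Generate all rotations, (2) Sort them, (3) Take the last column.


Rotations (sorted):
  0: $bbcb -> last char: b
  1: b$bbc -> last char: c
  2: bbcb$ -> last char: $
  3: bcb$b -> last char: b
  4: cb$bb -> last char: b


BWT = bc$bb


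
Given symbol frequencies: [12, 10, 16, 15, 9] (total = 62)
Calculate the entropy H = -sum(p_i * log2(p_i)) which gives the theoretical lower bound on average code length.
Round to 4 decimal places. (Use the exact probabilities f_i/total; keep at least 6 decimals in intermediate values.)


Per-symbol terms -p_i * log2(p_i) with p_i = f_i/62:
  p = 12/62 = 0.193548: log2(p) = -2.369234, -p*log2(p) = 0.458561
  p = 10/62 = 0.161290: log2(p) = -2.632268, -p*log2(p) = 0.424559
  p = 16/62 = 0.258065: log2(p) = -1.954196, -p*log2(p) = 0.504309
  p = 15/62 = 0.241935: log2(p) = -2.047306, -p*log2(p) = 0.495316
  p = 9/62 = 0.145161: log2(p) = -2.784271, -p*log2(p) = 0.404168
H = 0.458561 + 0.424559 + 0.504309 + 0.495316 + 0.404168 = 2.286913

H = 2.2869 bits/symbol


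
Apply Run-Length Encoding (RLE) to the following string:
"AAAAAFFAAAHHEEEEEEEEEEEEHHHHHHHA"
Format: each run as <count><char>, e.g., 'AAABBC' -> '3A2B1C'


Scanning runs left to right:
  i=0: run of 'A' x 5 -> '5A'
  i=5: run of 'F' x 2 -> '2F'
  i=7: run of 'A' x 3 -> '3A'
  i=10: run of 'H' x 2 -> '2H'
  i=12: run of 'E' x 12 -> '12E'
  i=24: run of 'H' x 7 -> '7H'
  i=31: run of 'A' x 1 -> '1A'

RLE = 5A2F3A2H12E7H1A


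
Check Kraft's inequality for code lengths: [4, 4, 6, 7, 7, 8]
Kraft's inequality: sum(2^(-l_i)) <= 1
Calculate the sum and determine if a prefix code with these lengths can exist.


Sum = 2^(-4) + 2^(-4) + 2^(-6) + 2^(-7) + 2^(-7) + 2^(-8)
    = 0.0625 + 0.0625 + 0.015625 + 0.0078125 + 0.0078125 + 0.00390625
    = 41/256 = 0.16015625
Since 0.16015625 <= 1, Kraft's inequality IS satisfied.
A prefix code with these lengths CAN exist.

Kraft sum = 0.16015625. Satisfied.


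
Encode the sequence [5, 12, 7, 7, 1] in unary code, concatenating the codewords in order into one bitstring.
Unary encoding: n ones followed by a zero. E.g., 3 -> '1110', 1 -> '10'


Encode each number as n ones followed by a terminating 0:
  5 -> 111110 (6 bits)
  12 -> 1111111111110 (13 bits)
  7 -> 11111110 (8 bits)
  7 -> 11111110 (8 bits)
  1 -> 10 (2 bits)
Total length = 6 + 13 + 8 + 8 + 2 = 37 bits.

Unary([5, 12, 7, 7, 1]) = 1111101111111111110111111101111111010 (37 bits)


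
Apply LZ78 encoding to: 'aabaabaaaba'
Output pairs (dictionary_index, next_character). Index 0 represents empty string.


LZ78 encoding steps:
Dictionary: {0: ''}
Step 1: w='' (idx 0), next='a' -> output (0, 'a'), add 'a' as idx 1
Step 2: w='a' (idx 1), next='b' -> output (1, 'b'), add 'ab' as idx 2
Step 3: w='a' (idx 1), next='a' -> output (1, 'a'), add 'aa' as idx 3
Step 4: w='' (idx 0), next='b' -> output (0, 'b'), add 'b' as idx 4
Step 5: w='aa' (idx 3), next='a' -> output (3, 'a'), add 'aaa' as idx 5
Step 6: w='b' (idx 4), next='a' -> output (4, 'a'), add 'ba' as idx 6


Encoded: [(0, 'a'), (1, 'b'), (1, 'a'), (0, 'b'), (3, 'a'), (4, 'a')]


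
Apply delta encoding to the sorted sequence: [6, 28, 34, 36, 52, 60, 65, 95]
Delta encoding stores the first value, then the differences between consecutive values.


First value: 6
Deltas:
  28 - 6 = 22
  34 - 28 = 6
  36 - 34 = 2
  52 - 36 = 16
  60 - 52 = 8
  65 - 60 = 5
  95 - 65 = 30


Delta encoded: [6, 22, 6, 2, 16, 8, 5, 30]


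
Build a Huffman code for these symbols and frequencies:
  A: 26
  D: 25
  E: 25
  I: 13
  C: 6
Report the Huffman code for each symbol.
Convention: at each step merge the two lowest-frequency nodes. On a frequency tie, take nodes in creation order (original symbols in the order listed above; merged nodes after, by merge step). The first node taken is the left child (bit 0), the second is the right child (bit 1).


Huffman tree construction:
Step 1: Merge C(6) + I(13) = 19
Step 2: Merge (C+I)(19) + D(25) = 44
Step 3: Merge E(25) + A(26) = 51
Step 4: Merge ((C+I)+D)(44) + (E+A)(51) = 95
Read each symbol's code off the tree from the root (left child = 0, right child = 1).

Codes:
  A: 11 (length 2)
  D: 01 (length 2)
  E: 10 (length 2)
  I: 001 (length 3)
  C: 000 (length 3)
Average code length: 209/95 = 2.2000 bits/symbol


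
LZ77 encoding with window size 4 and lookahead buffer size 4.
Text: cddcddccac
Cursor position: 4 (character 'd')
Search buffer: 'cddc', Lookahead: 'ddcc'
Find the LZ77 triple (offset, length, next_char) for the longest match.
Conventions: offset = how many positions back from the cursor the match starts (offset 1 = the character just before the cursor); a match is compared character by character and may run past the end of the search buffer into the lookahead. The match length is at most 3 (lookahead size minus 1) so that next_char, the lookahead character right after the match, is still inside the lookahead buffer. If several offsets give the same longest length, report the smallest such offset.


Try each offset into the search buffer:
  offset=1 (pos 3, char 'c'): match length 0
  offset=2 (pos 2, char 'd'): match length 1
  offset=3 (pos 1, char 'd'): match length 3
  offset=4 (pos 0, char 'c'): match length 0
Longest match has length 3 at offset 3.
next_char = character at position 4 + 3 = 7 -> 'c'

Best match: offset=3, length=3 (matching 'ddc' starting at position 1)
LZ77 triple: (3, 3, 'c')


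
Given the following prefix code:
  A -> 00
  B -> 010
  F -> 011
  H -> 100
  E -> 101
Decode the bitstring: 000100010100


Decoding step by step:
Bits 00 -> A
Bits 010 -> B
Bits 00 -> A
Bits 101 -> E
Bits 00 -> A


Decoded message: ABAEA


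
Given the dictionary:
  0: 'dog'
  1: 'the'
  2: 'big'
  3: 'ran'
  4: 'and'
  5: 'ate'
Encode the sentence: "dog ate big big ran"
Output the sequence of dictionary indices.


Look up each word in the dictionary:
  'dog' -> 0
  'ate' -> 5
  'big' -> 2
  'big' -> 2
  'ran' -> 3

Encoded: [0, 5, 2, 2, 3]


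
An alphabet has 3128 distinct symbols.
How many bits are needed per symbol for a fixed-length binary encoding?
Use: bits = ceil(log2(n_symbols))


log2(3128) = 11.611
Bracket: 2^11 = 2048 < 3128 <= 2^12 = 4096
So ceil(log2(3128)) = 12

bits = ceil(log2(3128)) = ceil(11.611) = 12 bits


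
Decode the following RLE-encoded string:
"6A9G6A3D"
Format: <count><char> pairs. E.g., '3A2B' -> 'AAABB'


Expanding each <count><char> pair:
  6A -> 'AAAAAA'
  9G -> 'GGGGGGGGG'
  6A -> 'AAAAAA'
  3D -> 'DDD'

Decoded = AAAAAAGGGGGGGGGAAAAAADDD


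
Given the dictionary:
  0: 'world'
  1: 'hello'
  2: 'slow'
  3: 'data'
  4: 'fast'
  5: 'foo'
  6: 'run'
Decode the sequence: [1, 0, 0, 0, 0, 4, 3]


Look up each index in the dictionary:
  1 -> 'hello'
  0 -> 'world'
  0 -> 'world'
  0 -> 'world'
  0 -> 'world'
  4 -> 'fast'
  3 -> 'data'

Decoded: "hello world world world world fast data"


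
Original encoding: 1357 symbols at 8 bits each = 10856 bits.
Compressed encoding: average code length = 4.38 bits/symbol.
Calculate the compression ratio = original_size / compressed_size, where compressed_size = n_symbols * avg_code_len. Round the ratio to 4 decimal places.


original_size = n_symbols * orig_bits = 1357 * 8 = 10856 bits
compressed_size = n_symbols * avg_code_len = 1357 * 4.38 = 5943.66 bits
ratio = original_size / compressed_size = 10856 / 5943.66 = 1.8265

Compression ratio = 1.8265


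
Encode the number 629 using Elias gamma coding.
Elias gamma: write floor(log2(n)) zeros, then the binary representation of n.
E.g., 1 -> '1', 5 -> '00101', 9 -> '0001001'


num_bits = floor(log2(629)) + 1 = 10
leading_zeros = num_bits - 1 = 9
binary(629) = 1001110101

Elias gamma(629) = '000000000' + '1001110101' = 0000000001001110101 (19 bits)


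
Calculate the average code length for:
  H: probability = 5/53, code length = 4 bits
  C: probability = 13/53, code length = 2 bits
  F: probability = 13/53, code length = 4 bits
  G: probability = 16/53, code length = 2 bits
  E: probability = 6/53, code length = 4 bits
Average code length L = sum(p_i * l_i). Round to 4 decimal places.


Weighted contributions p_i * l_i:
  H: (5/53) * 4 = 20/53
  C: (13/53) * 2 = 26/53
  F: (13/53) * 4 = 52/53
  G: (16/53) * 2 = 32/53
  E: (6/53) * 4 = 24/53
Sum = (20 + 26 + 52 + 32 + 24)/53 = 154/53

L = 154/53 = 2.9057 bits/symbol


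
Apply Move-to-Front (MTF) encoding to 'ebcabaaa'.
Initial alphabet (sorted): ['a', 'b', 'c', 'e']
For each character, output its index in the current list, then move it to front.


MTF encoding:
'e': index 3 in ['a', 'b', 'c', 'e'] -> ['e', 'a', 'b', 'c']
'b': index 2 in ['e', 'a', 'b', 'c'] -> ['b', 'e', 'a', 'c']
'c': index 3 in ['b', 'e', 'a', 'c'] -> ['c', 'b', 'e', 'a']
'a': index 3 in ['c', 'b', 'e', 'a'] -> ['a', 'c', 'b', 'e']
'b': index 2 in ['a', 'c', 'b', 'e'] -> ['b', 'a', 'c', 'e']
'a': index 1 in ['b', 'a', 'c', 'e'] -> ['a', 'b', 'c', 'e']
'a': index 0 in ['a', 'b', 'c', 'e'] -> ['a', 'b', 'c', 'e']
'a': index 0 in ['a', 'b', 'c', 'e'] -> ['a', 'b', 'c', 'e']


Output: [3, 2, 3, 3, 2, 1, 0, 0]


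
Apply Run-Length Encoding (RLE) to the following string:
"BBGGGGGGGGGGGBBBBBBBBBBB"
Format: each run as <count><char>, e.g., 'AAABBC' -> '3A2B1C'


Scanning runs left to right:
  i=0: run of 'B' x 2 -> '2B'
  i=2: run of 'G' x 11 -> '11G'
  i=13: run of 'B' x 11 -> '11B'

RLE = 2B11G11B


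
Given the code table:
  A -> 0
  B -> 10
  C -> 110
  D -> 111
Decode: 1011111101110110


Decoding:
10 -> B
111 -> D
111 -> D
0 -> A
111 -> D
0 -> A
110 -> C


Result: BDDADAC


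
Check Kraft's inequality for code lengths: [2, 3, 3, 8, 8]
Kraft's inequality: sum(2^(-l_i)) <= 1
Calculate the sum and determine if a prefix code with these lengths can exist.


Sum = 2^(-2) + 2^(-3) + 2^(-3) + 2^(-8) + 2^(-8)
    = 0.25 + 0.125 + 0.125 + 0.00390625 + 0.00390625
    = 130/256 = 0.5078125
Since 0.5078125 <= 1, Kraft's inequality IS satisfied.
A prefix code with these lengths CAN exist.

Kraft sum = 0.5078125. Satisfied.


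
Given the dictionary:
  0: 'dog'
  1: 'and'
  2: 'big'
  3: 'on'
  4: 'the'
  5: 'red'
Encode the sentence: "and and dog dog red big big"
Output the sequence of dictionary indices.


Look up each word in the dictionary:
  'and' -> 1
  'and' -> 1
  'dog' -> 0
  'dog' -> 0
  'red' -> 5
  'big' -> 2
  'big' -> 2

Encoded: [1, 1, 0, 0, 5, 2, 2]


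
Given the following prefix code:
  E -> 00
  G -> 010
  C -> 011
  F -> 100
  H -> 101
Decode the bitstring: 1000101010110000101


Decoding step by step:
Bits 100 -> F
Bits 010 -> G
Bits 101 -> H
Bits 011 -> C
Bits 00 -> E
Bits 00 -> E
Bits 101 -> H


Decoded message: FGHCEEH


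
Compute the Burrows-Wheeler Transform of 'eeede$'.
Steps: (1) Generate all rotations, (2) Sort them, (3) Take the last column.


Rotations (sorted):
  0: $eeede -> last char: e
  1: de$eee -> last char: e
  2: e$eeed -> last char: d
  3: ede$ee -> last char: e
  4: eede$e -> last char: e
  5: eeede$ -> last char: $


BWT = eedee$


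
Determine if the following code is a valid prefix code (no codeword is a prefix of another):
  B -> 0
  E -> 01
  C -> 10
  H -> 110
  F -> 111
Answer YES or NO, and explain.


Checking each pair (does one codeword prefix another?):
  B='0' vs E='01': prefix -- VIOLATION

NO -- this is NOT a valid prefix code. B (0) is a prefix of E (01).


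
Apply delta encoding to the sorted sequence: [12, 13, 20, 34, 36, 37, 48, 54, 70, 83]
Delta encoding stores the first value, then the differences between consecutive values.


First value: 12
Deltas:
  13 - 12 = 1
  20 - 13 = 7
  34 - 20 = 14
  36 - 34 = 2
  37 - 36 = 1
  48 - 37 = 11
  54 - 48 = 6
  70 - 54 = 16
  83 - 70 = 13


Delta encoded: [12, 1, 7, 14, 2, 1, 11, 6, 16, 13]
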